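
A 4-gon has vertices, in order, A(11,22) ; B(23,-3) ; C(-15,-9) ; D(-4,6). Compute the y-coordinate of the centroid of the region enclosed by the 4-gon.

Apply Gauss's area formula. First the cross-terms c_i = x_i·y_{i+1} − x_{i+1}·y_i:
  -539, -252, -126, -154  ⇒  2A = -1071, A = -535.5.
Then Σ (y_i + y_{i+1})·c_i = -11151, so ȳ = -11151 / (6·(-535.5)) = 59/17.

59/17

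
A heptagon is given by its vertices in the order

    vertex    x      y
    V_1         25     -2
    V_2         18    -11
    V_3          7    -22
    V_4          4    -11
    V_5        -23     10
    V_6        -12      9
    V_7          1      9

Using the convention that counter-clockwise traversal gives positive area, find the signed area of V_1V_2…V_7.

-595.5

Apply the surveyor's formula: 2A = Σ (x_i·y_{i+1} − x_{i+1}·y_i), indices taken mod 7.
Σ = (-239) + (-319) + (11) + (-213) + (-87) + (-117) + (-227) = -1191
Signed area = Σ/2 = -595.5 (negative ⇒ clockwise traversal).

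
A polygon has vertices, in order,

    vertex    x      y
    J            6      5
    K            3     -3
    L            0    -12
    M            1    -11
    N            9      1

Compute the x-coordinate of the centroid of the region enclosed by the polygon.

Apply the shoelace formula. First the cross-terms c_i = x_i·y_{i+1} − x_{i+1}·y_i:
  -33, -36, 12, 100, 39  ⇒  2A = 82, A = 41.
Then Σ (x_i + x_{i+1})·c_i = 1192, so x̄ = 1192 / (6·41) = 596/123.

596/123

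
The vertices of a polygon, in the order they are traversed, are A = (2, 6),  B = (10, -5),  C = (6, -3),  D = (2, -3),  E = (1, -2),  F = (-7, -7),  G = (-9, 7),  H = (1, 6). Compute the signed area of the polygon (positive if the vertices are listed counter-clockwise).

Apply the shoelace formula: 2A = Σ (x_i·y_{i+1} − x_{i+1}·y_i), indices taken mod 8.
Cross-terms: -70, 0, -12, -1, -21, -112, -61, -6  ⇒  Σ = -283
Signed area = Σ/2 = -141.5 (negative ⇒ clockwise traversal).

-141.5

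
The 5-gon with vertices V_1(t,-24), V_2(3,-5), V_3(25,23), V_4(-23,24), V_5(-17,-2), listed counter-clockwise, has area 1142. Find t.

Write out the shoelace sum; only the two edges meeting at V_1 involve t:
2·Area = [((-17)·(-24) − t·(-2)) + (t·(-5) − 3·(-24))] + 1777
       = -3·t + 2257 = 2284
⇒ t = -9.

-9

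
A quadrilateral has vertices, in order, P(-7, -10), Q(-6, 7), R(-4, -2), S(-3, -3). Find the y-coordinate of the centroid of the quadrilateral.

-190/81

Apply the surveyor's formula. First the cross-terms c_i = x_i·y_{i+1} − x_{i+1}·y_i:
  -109, 40, 6, 9  ⇒  2A = -54, A = -27.
Then Σ (y_i + y_{i+1})·c_i = 380, so ȳ = 380 / (6·(-27)) = -190/81.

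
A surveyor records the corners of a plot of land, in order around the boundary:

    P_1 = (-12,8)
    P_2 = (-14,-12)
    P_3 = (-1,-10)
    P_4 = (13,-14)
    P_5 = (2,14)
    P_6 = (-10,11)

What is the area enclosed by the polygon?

Σ = (256) + (128) + (144) + (210) + (162) + (52) = 952
Area = |Σ|/2 = 476.

476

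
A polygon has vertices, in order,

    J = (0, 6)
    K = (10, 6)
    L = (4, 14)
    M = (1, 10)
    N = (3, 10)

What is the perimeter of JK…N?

32

|JK| = √((10)² + (0)²) = √100 = 10
|KL| = √((-6)² + (8)²) = √100 = 10
|LM| = √((-3)² + (-4)²) = √25 = 5
|MN| = √((2)² + (0)²) = √4 = 2
|NJ| = √((-3)² + (-4)²) = √25 = 5
Perimeter = 10 + 10 + 5 + 2 + 5 = 32.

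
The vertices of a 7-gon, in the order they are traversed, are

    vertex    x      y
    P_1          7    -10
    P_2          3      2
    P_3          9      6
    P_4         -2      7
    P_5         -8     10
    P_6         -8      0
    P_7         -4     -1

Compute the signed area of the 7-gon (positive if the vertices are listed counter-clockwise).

145

Apply the surveyor's formula: 2A = Σ (x_i·y_{i+1} − x_{i+1}·y_i), indices taken mod 7.
Σ = (44) + (0) + (75) + (36) + (80) + (8) + (47) = 290
Signed area = Σ/2 = 145 (positive ⇒ counter-clockwise traversal).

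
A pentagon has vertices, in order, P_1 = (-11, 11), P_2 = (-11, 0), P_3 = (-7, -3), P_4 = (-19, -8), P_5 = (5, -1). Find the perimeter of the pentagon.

74

|P_1P_2| = √((0)² + (-11)²) = √121 = 11
|P_2P_3| = √((4)² + (-3)²) = √25 = 5
|P_3P_4| = √((-12)² + (-5)²) = √169 = 13
|P_4P_5| = √((24)² + (7)²) = √625 = 25
|P_5P_1| = √((-16)² + (12)²) = √400 = 20
Perimeter = 11 + 5 + 13 + 25 + 20 = 74.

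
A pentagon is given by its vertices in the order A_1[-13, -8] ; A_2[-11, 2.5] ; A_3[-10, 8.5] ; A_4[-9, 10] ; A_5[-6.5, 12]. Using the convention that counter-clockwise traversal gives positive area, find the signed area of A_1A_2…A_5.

A_1→A_2: (-13)(2.5) − (-11)(-8) = -120.5
A_2→A_3: (-11)(8.5) − (-10)(2.5) = -68.5
A_3→A_4: (-10)(10) − (-9)(8.5) = -23.5
A_4→A_5: (-9)(12) − (-6.5)(10) = -43
A_5→A_1: (-6.5)(-8) − (-13)(12) = 208
Σ = -47.5
Signed area = Σ/2 = -23.75 (negative ⇒ clockwise traversal).

-23.75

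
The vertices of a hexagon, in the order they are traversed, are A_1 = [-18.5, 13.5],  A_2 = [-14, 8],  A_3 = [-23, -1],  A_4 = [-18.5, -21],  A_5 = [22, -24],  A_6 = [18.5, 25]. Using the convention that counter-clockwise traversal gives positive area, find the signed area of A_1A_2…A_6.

1657.875

Σ = (41) + (198) + (464.5) + (906) + (994) + (712.25) = 3315.75
Signed area = Σ/2 = 1657.875 (positive ⇒ counter-clockwise traversal).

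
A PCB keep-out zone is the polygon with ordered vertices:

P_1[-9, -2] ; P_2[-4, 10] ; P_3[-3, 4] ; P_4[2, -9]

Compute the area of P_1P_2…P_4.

75

Σ = (-98) + (14) + (19) + (-85) = -150
Area = |Σ|/2 = 75.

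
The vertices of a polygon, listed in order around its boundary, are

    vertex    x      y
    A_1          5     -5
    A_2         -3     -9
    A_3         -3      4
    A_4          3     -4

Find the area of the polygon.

47

Apply the shoelace (surveyor's) formula: 2A = Σ (x_i·y_{i+1} − x_{i+1}·y_i), indices taken mod 4.
Cross-terms: -60, -39, 0, 5  ⇒  Σ = -94
Area = |Σ|/2 = 47.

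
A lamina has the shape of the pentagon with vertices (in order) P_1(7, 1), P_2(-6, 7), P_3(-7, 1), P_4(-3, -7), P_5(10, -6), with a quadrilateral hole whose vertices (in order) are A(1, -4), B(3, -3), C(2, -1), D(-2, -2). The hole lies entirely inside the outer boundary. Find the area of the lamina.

137

Outer boundary:
P_1→P_2: (7)(7) − (-6)(1) = 55
P_2→P_3: (-6)(1) − (-7)(7) = 43
P_3→P_4: (-7)(-7) − (-3)(1) = 52
P_4→P_5: (-3)(-6) − (10)(-7) = 88
P_5→P_1: (10)(1) − (7)(-6) = 52
Σ = 290
Area = |Σ|/2 = 145.
Hole:
Cross-terms: 9, 3, -6, 10  ⇒  Σ = 16
Area = |Σ|/2 = 8.
Net area = 145 − 8 = 137.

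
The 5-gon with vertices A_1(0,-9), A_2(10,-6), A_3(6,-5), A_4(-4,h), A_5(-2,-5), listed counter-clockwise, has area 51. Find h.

1

The doubled signed area Σ (x_i y_{i+1} − x_{i+1} y_i) is linear in h.
With h=0 it equals 94; the coefficient of h is 8 (from the two edges through A_4).
So 8·h + 94 = 2·51 = 102 ⇒ h = 1.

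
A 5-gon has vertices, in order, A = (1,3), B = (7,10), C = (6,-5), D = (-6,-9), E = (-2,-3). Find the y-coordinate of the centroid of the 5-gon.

-186/193

Apply Gauss's area formula. First the cross-terms c_i = x_i·y_{i+1} − x_{i+1}·y_i:
  -11, -95, -84, 0, -3  ⇒  2A = -193, A = -96.5.
Then Σ (y_i + y_{i+1})·c_i = 558, so ȳ = 558 / (6·(-96.5)) = -186/193.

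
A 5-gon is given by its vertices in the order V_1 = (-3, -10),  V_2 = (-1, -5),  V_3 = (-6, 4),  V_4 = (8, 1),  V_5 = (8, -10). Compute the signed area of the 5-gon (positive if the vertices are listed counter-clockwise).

-132.5

Apply Gauss's area formula: 2A = Σ (x_i·y_{i+1} − x_{i+1}·y_i), indices taken mod 5.
Cross-terms: 5, -34, -38, -88, -110  ⇒  Σ = -265
Signed area = Σ/2 = -132.5 (negative ⇒ clockwise traversal).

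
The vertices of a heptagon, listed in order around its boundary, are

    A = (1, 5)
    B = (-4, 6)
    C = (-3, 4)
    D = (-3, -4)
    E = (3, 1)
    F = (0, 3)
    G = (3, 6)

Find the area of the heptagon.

35

Apply the surveyor's formula: 2A = Σ (x_i·y_{i+1} − x_{i+1}·y_i), indices taken mod 7.
Σ = (26) + (2) + (24) + (9) + (9) + (-9) + (9) = 70
Area = |Σ|/2 = 35.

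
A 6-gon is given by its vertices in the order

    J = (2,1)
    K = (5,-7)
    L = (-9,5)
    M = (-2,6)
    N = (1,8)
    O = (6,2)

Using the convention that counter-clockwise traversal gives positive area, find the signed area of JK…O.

Apply the shoelace (surveyor's) formula: 2A = Σ (x_i·y_{i+1} − x_{i+1}·y_i), indices taken mod 6.
Σ = (-19) + (-38) + (-44) + (-22) + (-46) + (2) = -167
Signed area = Σ/2 = -83.5 (negative ⇒ clockwise traversal).

-83.5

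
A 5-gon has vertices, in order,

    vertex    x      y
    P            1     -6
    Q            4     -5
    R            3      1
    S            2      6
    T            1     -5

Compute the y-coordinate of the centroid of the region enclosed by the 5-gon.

Apply the shoelace (surveyor's) formula. First the cross-terms c_i = x_i·y_{i+1} − x_{i+1}·y_i:
  19, 19, 16, -16, -1  ⇒  2A = 37, A = 18.5.
Then Σ (y_i + y_{i+1})·c_i = -178, so ȳ = -178 / (6·18.5) = -178/111.

-178/111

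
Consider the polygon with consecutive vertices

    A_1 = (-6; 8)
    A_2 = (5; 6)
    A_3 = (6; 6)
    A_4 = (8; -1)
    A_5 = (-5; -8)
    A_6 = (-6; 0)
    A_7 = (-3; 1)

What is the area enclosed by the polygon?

138.5

Apply the surveyor's formula: 2A = Σ (x_i·y_{i+1} − x_{i+1}·y_i), indices taken mod 7.
Cross-terms: -76, -6, -54, -69, -48, -6, -18  ⇒  Σ = -277
Area = |Σ|/2 = 138.5.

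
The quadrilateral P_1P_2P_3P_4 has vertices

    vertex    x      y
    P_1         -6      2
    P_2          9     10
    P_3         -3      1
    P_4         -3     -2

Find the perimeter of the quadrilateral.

40

|P_1P_2| = √((15)² + (8)²) = √289 = 17
|P_2P_3| = √((-12)² + (-9)²) = √225 = 15
|P_3P_4| = √((0)² + (-3)²) = √9 = 3
|P_4P_1| = √((-3)² + (4)²) = √25 = 5
Perimeter = 17 + 15 + 3 + 5 = 40.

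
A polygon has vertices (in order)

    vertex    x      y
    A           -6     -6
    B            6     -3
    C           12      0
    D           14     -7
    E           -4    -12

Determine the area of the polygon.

119

Apply the surveyor's formula: 2A = Σ (x_i·y_{i+1} − x_{i+1}·y_i), indices taken mod 5.
Cross-terms: 54, 36, -84, -196, -48  ⇒  Σ = -238
Area = |Σ|/2 = 119.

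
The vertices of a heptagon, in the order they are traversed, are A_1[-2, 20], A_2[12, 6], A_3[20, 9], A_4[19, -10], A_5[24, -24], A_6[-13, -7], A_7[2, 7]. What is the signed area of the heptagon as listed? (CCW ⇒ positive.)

-677

Apply the shoelace formula: 2A = Σ (x_i·y_{i+1} − x_{i+1}·y_i), indices taken mod 7.
Σ = (-252) + (-12) + (-371) + (-216) + (-480) + (-77) + (54) = -1354
Signed area = Σ/2 = -677 (negative ⇒ clockwise traversal).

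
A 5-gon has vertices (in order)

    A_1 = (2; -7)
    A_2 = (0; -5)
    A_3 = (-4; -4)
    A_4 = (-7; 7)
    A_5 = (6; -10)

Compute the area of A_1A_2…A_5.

40

Apply Gauss's area formula: 2A = Σ (x_i·y_{i+1} − x_{i+1}·y_i), indices taken mod 5.
Cross-terms: -10, -20, -56, 28, -22  ⇒  Σ = -80
Area = |Σ|/2 = 40.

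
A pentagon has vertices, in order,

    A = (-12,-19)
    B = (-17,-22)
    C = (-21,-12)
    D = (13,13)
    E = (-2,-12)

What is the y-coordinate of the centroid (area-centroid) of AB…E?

Apply the shoelace formula. First the cross-terms c_i = x_i·y_{i+1} − x_{i+1}·y_i:
  -59, -258, -117, -130, -106  ⇒  2A = -670, A = -335.
Then Σ (y_i + y_{i+1})·c_i = 14230, so ȳ = 14230 / (6·(-335)) = -1423/201.

-1423/201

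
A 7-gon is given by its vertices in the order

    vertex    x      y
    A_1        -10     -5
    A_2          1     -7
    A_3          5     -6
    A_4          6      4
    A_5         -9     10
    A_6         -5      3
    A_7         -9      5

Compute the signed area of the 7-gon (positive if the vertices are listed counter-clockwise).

188

Apply Gauss's area formula: 2A = Σ (x_i·y_{i+1} − x_{i+1}·y_i), indices taken mod 7.
Σ = (75) + (29) + (56) + (96) + (23) + (2) + (95) = 376
Signed area = Σ/2 = 188 (positive ⇒ counter-clockwise traversal).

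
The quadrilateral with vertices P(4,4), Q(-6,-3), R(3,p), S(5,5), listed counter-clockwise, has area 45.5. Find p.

Write out the shoelace sum; only the two edges meeting at R involve p:
2·Area = [((-6)·p − 3·(-3)) + (3·5 − 5·p)] + 12
       = -11·p + 36 = 91
⇒ p = -5.

-5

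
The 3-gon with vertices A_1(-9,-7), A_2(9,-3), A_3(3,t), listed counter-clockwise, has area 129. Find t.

10

Write out the shoelace sum; only the two edges meeting at A_3 involve t:
2·Area = [(9·t − 3·(-3)) + (3·(-7) − (-9)·t)] + 90
       = 18·t + 78 = 258
⇒ t = 10.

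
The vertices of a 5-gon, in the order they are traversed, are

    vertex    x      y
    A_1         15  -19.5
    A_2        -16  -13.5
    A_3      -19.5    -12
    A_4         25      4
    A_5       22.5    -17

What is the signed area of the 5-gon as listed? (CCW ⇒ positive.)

Apply the surveyor's formula: 2A = Σ (x_i·y_{i+1} − x_{i+1}·y_i), indices taken mod 5.
Cross-terms: -514.5, -71.25, 222, -515, -183.75  ⇒  Σ = -1062.5
Signed area = Σ/2 = -531.25 (negative ⇒ clockwise traversal).

-531.25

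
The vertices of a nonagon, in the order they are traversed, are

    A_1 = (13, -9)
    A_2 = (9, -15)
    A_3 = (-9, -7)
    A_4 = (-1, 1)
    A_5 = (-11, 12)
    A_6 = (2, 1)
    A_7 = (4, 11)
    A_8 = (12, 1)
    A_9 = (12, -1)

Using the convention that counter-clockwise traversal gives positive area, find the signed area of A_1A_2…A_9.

Σ = (-114) + (-198) + (-16) + (-1) + (-35) + (18) + (-128) + (-24) + (-95) = -593
Signed area = Σ/2 = -296.5 (negative ⇒ clockwise traversal).

-296.5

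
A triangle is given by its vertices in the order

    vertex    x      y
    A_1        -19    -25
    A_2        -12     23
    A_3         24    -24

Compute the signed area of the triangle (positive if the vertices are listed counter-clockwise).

Σ = (-737) + (-264) + (-1056) = -2057
Signed area = Σ/2 = -1028.5 (negative ⇒ clockwise traversal).

-1028.5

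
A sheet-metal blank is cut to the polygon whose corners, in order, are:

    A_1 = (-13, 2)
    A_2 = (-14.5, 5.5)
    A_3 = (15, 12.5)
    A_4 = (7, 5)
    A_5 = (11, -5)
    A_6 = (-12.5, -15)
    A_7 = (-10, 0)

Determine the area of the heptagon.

403.125

Σ = (-42.5) + (-263.75) + (-12.5) + (-90) + (-227.5) + (-150) + (-20) = -806.25
Area = |Σ|/2 = 403.125.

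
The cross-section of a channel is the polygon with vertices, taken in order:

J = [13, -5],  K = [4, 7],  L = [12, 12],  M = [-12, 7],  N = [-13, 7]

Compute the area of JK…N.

J→K: (13)(7) − (4)(-5) = 111
K→L: (4)(12) − (12)(7) = -36
L→M: (12)(7) − (-12)(12) = 228
M→N: (-12)(7) − (-13)(7) = 7
N→J: (-13)(-5) − (13)(7) = -26
Σ = 284
Area = |Σ|/2 = 142.

142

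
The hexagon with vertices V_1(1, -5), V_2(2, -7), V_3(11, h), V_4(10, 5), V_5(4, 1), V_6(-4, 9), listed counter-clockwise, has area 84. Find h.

1

Write out the shoelace sum; only the two edges meeting at V_3 involve h:
2·Area = [(2·h − 11·(-7)) + (11·5 − 10·h)] + 44
       = -8·h + 176 = 168
⇒ h = 1.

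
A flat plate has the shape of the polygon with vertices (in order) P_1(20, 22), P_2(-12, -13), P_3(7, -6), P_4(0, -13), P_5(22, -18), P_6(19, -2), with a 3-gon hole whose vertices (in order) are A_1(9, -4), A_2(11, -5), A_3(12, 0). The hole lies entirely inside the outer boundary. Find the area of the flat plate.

Outer boundary:
Σ = (4) + (163) + (-91) + (286) + (298) + (458) = 1118
Area = |Σ|/2 = 559.
Hole:
Cross-terms: -1, 60, -48  ⇒  Σ = 11
Area = |Σ|/2 = 5.5.
Net area = 559 − 5.5 = 553.5.

553.5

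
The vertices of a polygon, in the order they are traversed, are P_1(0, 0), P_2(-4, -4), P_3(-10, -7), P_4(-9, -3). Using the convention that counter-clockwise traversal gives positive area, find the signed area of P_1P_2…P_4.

-22.5

Apply the shoelace (surveyor's) formula: 2A = Σ (x_i·y_{i+1} − x_{i+1}·y_i), indices taken mod 4.
Σ = (0) + (-12) + (-33) + (0) = -45
Signed area = Σ/2 = -22.5 (negative ⇒ clockwise traversal).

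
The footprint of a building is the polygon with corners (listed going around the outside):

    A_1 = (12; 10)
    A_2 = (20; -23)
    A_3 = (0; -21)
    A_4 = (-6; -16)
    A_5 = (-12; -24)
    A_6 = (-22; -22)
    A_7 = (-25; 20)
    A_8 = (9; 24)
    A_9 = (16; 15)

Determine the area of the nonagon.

Apply the surveyor's formula: 2A = Σ (x_i·y_{i+1} − x_{i+1}·y_i), indices taken mod 9.
Σ = (-476) + (-420) + (-126) + (-48) + (-264) + (-990) + (-780) + (-249) + (-20) = -3373
Area = |Σ|/2 = 1686.5.

1686.5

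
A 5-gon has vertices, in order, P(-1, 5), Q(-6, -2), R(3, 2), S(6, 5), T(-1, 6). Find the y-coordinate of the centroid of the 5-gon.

193/71

Apply the surveyor's formula. First the cross-terms c_i = x_i·y_{i+1} − x_{i+1}·y_i:
  32, -6, 3, 41, 1  ⇒  2A = 71, A = 35.5.
Then Σ (y_i + y_{i+1})·c_i = 579, so ȳ = 579 / (6·35.5) = 193/71.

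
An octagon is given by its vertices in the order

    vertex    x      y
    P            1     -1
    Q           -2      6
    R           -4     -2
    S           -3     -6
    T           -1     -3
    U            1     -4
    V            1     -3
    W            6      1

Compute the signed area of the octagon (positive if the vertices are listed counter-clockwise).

Apply Gauss's area formula: 2A = Σ (x_i·y_{i+1} − x_{i+1}·y_i), indices taken mod 8.
Σ = (4) + (28) + (18) + (3) + (7) + (1) + (19) + (-7) = 73
Signed area = Σ/2 = 36.5 (positive ⇒ counter-clockwise traversal).

36.5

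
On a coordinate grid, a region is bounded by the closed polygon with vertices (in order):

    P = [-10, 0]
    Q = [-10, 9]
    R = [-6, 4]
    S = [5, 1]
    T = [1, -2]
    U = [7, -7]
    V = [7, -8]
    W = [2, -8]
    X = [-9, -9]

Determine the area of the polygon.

P→Q: (-10)(9) − (-10)(0) = -90
Q→R: (-10)(4) − (-6)(9) = 14
R→S: (-6)(1) − (5)(4) = -26
S→T: (5)(-2) − (1)(1) = -11
T→U: (1)(-7) − (7)(-2) = 7
U→V: (7)(-8) − (7)(-7) = -7
V→W: (7)(-8) − (2)(-8) = -40
W→X: (2)(-9) − (-9)(-8) = -90
X→P: (-9)(0) − (-10)(-9) = -90
Σ = -333
Area = |Σ|/2 = 166.5.

166.5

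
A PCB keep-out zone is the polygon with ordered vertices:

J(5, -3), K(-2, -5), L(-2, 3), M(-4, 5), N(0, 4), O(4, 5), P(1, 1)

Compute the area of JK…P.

Cross-terms: -31, -16, 2, -16, -16, -1, -8  ⇒  Σ = -86
Area = |Σ|/2 = 43.

43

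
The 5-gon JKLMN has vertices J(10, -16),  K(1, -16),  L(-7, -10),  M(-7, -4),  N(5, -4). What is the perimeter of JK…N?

|JK| = √((-9)² + (0)²) = √81 = 9
|KL| = √((-8)² + (6)²) = √100 = 10
|LM| = √((0)² + (6)²) = √36 = 6
|MN| = √((12)² + (0)²) = √144 = 12
|NJ| = √((5)² + (-12)²) = √169 = 13
Perimeter = 9 + 10 + 6 + 12 + 13 = 50.

50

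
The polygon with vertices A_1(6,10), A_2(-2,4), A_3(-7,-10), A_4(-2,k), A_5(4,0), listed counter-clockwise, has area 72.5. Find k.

-3

Write out the shoelace sum; only the two edges meeting at A_4 involve k:
2·Area = [((-7)·k − (-2)·(-10)) + ((-2)·0 − 4·k)] + 132
       = -11·k + 112 = 145
⇒ k = -3.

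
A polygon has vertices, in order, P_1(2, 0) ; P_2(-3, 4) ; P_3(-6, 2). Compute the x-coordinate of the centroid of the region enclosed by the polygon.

Apply the shoelace (surveyor's) formula. First the cross-terms c_i = x_i·y_{i+1} − x_{i+1}·y_i:
  8, 18, -4  ⇒  2A = 22, A = 11.
Then Σ (x_i + x_{i+1})·c_i = -154, so x̄ = -154 / (6·11) = -7/3.

-7/3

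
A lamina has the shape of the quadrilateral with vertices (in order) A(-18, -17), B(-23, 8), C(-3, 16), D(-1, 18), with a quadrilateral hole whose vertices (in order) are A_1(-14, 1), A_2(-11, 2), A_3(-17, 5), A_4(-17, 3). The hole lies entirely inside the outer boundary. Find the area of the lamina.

277.5

Outer boundary:
Apply the shoelace (surveyor's) formula: 2A = Σ (x_i·y_{i+1} − x_{i+1}·y_i), indices taken mod 4.
Cross-terms: -535, -344, -38, 341  ⇒  Σ = -576
Area = |Σ|/2 = 288.
Hole:
Apply the surveyor's formula: 2A = Σ (x_i·y_{i+1} − x_{i+1}·y_i), indices taken mod 4.
Cross-terms: -17, -21, 34, 25  ⇒  Σ = 21
Area = |Σ|/2 = 10.5.
Net area = 288 − 10.5 = 277.5.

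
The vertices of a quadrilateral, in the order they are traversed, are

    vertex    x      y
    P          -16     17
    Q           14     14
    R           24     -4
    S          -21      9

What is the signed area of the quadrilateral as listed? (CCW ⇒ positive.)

-467.5

Apply the shoelace formula: 2A = Σ (x_i·y_{i+1} − x_{i+1}·y_i), indices taken mod 4.
P→Q: (-16)(14) − (14)(17) = -462
Q→R: (14)(-4) − (24)(14) = -392
R→S: (24)(9) − (-21)(-4) = 132
S→P: (-21)(17) − (-16)(9) = -213
Σ = -935
Signed area = Σ/2 = -467.5 (negative ⇒ clockwise traversal).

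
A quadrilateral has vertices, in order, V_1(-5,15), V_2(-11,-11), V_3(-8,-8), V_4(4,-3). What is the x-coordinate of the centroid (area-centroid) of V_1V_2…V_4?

Apply the shoelace (surveyor's) formula. First the cross-terms c_i = x_i·y_{i+1} − x_{i+1}·y_i:
  220, 0, 56, 45  ⇒  2A = 321, A = 160.5.
Then Σ (x_i + x_{i+1})·c_i = -3789, so x̄ = -3789 / (6·160.5) = -421/107.

-421/107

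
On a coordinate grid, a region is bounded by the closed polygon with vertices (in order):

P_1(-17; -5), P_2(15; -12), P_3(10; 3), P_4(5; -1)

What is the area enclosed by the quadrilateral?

Apply the surveyor's formula: 2A = Σ (x_i·y_{i+1} − x_{i+1}·y_i), indices taken mod 4.
P_1→P_2: (-17)(-12) − (15)(-5) = 279
P_2→P_3: (15)(3) − (10)(-12) = 165
P_3→P_4: (10)(-1) − (5)(3) = -25
P_4→P_1: (5)(-5) − (-17)(-1) = -42
Σ = 377
Area = |Σ|/2 = 188.5.

188.5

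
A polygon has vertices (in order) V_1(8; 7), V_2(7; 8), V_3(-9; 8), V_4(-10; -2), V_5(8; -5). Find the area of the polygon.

Apply the shoelace (surveyor's) formula: 2A = Σ (x_i·y_{i+1} − x_{i+1}·y_i), indices taken mod 5.
V_1→V_2: (8)(8) − (7)(7) = 15
V_2→V_3: (7)(8) − (-9)(8) = 128
V_3→V_4: (-9)(-2) − (-10)(8) = 98
V_4→V_5: (-10)(-5) − (8)(-2) = 66
V_5→V_1: (8)(7) − (8)(-5) = 96
Σ = 403
Area = |Σ|/2 = 201.5.

201.5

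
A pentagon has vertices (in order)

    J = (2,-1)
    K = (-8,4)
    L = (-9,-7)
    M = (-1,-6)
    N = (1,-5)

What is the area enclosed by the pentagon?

Apply the shoelace (surveyor's) formula: 2A = Σ (x_i·y_{i+1} − x_{i+1}·y_i), indices taken mod 5.
J→K: (2)(4) − (-8)(-1) = 0
K→L: (-8)(-7) − (-9)(4) = 92
L→M: (-9)(-6) − (-1)(-7) = 47
M→N: (-1)(-5) − (1)(-6) = 11
N→J: (1)(-1) − (2)(-5) = 9
Σ = 159
Area = |Σ|/2 = 79.5.

79.5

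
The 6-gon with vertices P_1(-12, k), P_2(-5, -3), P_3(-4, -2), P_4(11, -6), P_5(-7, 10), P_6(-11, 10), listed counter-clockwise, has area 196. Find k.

-14

The doubled signed area Σ (x_i y_{i+1} − x_{i+1} y_i) is linear in k.
With k=0 it equals 308; the coefficient of k is -6 (from the two edges through P_1).
So -6·k + 308 = 2·196 = 392 ⇒ k = -14.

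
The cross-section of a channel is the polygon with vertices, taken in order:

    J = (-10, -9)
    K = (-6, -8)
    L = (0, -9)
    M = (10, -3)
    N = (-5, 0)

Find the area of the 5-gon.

Apply the shoelace formula: 2A = Σ (x_i·y_{i+1} − x_{i+1}·y_i), indices taken mod 5.
Σ = (26) + (54) + (90) + (-15) + (45) = 200
Area = |Σ|/2 = 100.

100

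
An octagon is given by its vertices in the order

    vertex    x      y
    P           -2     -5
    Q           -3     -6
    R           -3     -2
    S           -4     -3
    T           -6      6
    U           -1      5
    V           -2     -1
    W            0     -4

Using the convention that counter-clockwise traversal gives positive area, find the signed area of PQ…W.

-34.5

P→Q: (-2)(-6) − (-3)(-5) = -3
Q→R: (-3)(-2) − (-3)(-6) = -12
R→S: (-3)(-3) − (-4)(-2) = 1
S→T: (-4)(6) − (-6)(-3) = -42
T→U: (-6)(5) − (-1)(6) = -24
U→V: (-1)(-1) − (-2)(5) = 11
V→W: (-2)(-4) − (0)(-1) = 8
W→P: (0)(-5) − (-2)(-4) = -8
Σ = -69
Signed area = Σ/2 = -34.5 (negative ⇒ clockwise traversal).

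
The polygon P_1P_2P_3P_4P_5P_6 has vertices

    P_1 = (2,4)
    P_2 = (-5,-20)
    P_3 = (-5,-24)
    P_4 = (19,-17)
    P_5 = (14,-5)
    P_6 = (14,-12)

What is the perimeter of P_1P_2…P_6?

94

|P_1P_2| = √((-7)² + (-24)²) = √625 = 25
|P_2P_3| = √((0)² + (-4)²) = √16 = 4
|P_3P_4| = √((24)² + (7)²) = √625 = 25
|P_4P_5| = √((-5)² + (12)²) = √169 = 13
|P_5P_6| = √((0)² + (-7)²) = √49 = 7
|P_6P_1| = √((-12)² + (16)²) = √400 = 20
Perimeter = 25 + 4 + 25 + 13 + 7 + 20 = 94.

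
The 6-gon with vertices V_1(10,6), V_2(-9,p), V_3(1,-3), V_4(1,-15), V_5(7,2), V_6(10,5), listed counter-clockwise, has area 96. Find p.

-1

The doubled signed area Σ (x_i y_{i+1} − x_{i+1} y_i) is linear in p.
With p=0 it equals 201; the coefficient of p is 9 (from the two edges through V_2).
So 9·p + 201 = 2·96 = 192 ⇒ p = -1.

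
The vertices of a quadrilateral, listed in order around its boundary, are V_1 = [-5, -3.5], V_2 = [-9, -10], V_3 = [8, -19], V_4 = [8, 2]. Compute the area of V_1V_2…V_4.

209.75

Apply the shoelace formula: 2A = Σ (x_i·y_{i+1} − x_{i+1}·y_i), indices taken mod 4.
Cross-terms: 18.5, 251, 168, -18  ⇒  Σ = 419.5
Area = |Σ|/2 = 209.75.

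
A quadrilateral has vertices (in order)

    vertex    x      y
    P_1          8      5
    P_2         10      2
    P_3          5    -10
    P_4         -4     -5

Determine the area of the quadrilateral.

94.5

Σ = (-34) + (-110) + (-65) + (20) = -189
Area = |Σ|/2 = 94.5.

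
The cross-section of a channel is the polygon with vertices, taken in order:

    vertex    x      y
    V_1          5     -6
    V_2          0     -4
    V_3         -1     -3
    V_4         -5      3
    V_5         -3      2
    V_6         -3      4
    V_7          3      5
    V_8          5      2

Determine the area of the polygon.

67.5

Σ = (-20) + (-4) + (-18) + (-1) + (-6) + (-27) + (-19) + (-40) = -135
Area = |Σ|/2 = 67.5.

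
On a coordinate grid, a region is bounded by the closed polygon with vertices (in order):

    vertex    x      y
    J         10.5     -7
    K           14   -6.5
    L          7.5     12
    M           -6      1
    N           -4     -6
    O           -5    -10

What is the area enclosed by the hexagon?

258

Cross-terms: 29.75, 216.75, 79.5, 40, 10, 140  ⇒  Σ = 516
Area = |Σ|/2 = 258.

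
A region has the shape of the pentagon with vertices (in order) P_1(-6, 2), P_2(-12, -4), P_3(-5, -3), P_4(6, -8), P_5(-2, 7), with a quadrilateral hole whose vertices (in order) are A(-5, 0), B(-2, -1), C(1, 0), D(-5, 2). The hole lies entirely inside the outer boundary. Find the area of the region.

Outer boundary:
Apply Gauss's area formula: 2A = Σ (x_i·y_{i+1} − x_{i+1}·y_i), indices taken mod 5.
Σ = (48) + (16) + (58) + (26) + (38) = 186
Area = |Σ|/2 = 93.
Hole:
Σ = (5) + (1) + (2) + (10) = 18
Area = |Σ|/2 = 9.
Net area = 93 − 9 = 84.

84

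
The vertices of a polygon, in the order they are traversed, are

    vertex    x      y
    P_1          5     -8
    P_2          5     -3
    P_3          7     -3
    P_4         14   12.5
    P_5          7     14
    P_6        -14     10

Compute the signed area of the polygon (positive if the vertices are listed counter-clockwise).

298.5

Cross-terms: 25, 6, 129.5, 108.5, 266, 62  ⇒  Σ = 597
Signed area = Σ/2 = 298.5 (positive ⇒ counter-clockwise traversal).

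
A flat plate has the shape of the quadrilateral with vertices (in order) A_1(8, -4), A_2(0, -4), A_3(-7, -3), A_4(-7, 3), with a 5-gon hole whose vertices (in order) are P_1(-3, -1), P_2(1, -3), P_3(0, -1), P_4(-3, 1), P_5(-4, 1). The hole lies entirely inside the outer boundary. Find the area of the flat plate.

Outer boundary:
Σ = (-32) + (-28) + (-42) + (4) = -98
Area = |Σ|/2 = 49.
Hole:
Σ = (10) + (-1) + (-3) + (1) + (7) = 14
Area = |Σ|/2 = 7.
Net area = 49 − 7 = 42.

42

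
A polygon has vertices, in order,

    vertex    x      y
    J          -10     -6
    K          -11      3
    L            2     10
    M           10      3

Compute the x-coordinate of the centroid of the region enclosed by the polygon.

Apply Gauss's area formula. First the cross-terms c_i = x_i·y_{i+1} − x_{i+1}·y_i:
  -96, -116, -94, -30  ⇒  2A = -336, A = -168.
Then Σ (x_i + x_{i+1})·c_i = 1932, so x̄ = 1932 / (6·(-168)) = -23/12.

-23/12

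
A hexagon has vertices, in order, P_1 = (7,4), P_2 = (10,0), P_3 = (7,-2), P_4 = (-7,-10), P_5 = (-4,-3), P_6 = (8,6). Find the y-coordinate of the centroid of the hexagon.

Apply the shoelace (surveyor's) formula. First the cross-terms c_i = x_i·y_{i+1} − x_{i+1}·y_i:
  -40, -20, -84, -19, 0, -10  ⇒  2A = -173, A = -86.5.
Then Σ (y_i + y_{i+1})·c_i = 1035, so ȳ = 1035 / (6·(-86.5)) = -345/173.

-345/173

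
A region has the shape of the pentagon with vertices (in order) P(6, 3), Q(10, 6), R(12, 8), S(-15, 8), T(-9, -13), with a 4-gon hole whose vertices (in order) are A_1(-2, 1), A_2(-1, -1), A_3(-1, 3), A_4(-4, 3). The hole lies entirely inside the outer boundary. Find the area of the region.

269

Outer boundary:
Apply the shoelace formula: 2A = Σ (x_i·y_{i+1} − x_{i+1}·y_i), indices taken mod 5.
Σ = (6) + (8) + (216) + (267) + (51) = 548
Area = |Σ|/2 = 274.
Hole:
Apply the surveyor's formula: 2A = Σ (x_i·y_{i+1} − x_{i+1}·y_i), indices taken mod 4.
A_1→A_2: (-2)(-1) − (-1)(1) = 3
A_2→A_3: (-1)(3) − (-1)(-1) = -4
A_3→A_4: (-1)(3) − (-4)(3) = 9
A_4→A_1: (-4)(1) − (-2)(3) = 2
Σ = 10
Area = |Σ|/2 = 5.
Net area = 274 − 5 = 269.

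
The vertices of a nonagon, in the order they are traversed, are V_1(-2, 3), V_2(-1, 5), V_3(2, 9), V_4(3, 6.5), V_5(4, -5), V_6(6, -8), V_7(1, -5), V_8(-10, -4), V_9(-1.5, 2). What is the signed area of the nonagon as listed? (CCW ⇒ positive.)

V_1→V_2: (-2)(5) − (-1)(3) = -7
V_2→V_3: (-1)(9) − (2)(5) = -19
V_3→V_4: (2)(6.5) − (3)(9) = -14
V_4→V_5: (3)(-5) − (4)(6.5) = -41
V_5→V_6: (4)(-8) − (6)(-5) = -2
V_6→V_7: (6)(-5) − (1)(-8) = -22
V_7→V_8: (1)(-4) − (-10)(-5) = -54
V_8→V_9: (-10)(2) − (-1.5)(-4) = -26
V_9→V_1: (-1.5)(3) − (-2)(2) = -0.5
Σ = -185.5
Signed area = Σ/2 = -92.75 (negative ⇒ clockwise traversal).

-92.75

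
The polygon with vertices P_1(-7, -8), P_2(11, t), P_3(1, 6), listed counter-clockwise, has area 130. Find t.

-9

The doubled signed area Σ (x_i y_{i+1} − x_{i+1} y_i) is linear in t.
With t=0 it equals 188; the coefficient of t is -8 (from the two edges through P_2).
So -8·t + 188 = 2·130 = 260 ⇒ t = -9.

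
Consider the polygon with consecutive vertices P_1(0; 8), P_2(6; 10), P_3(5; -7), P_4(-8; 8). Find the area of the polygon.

110

Apply the shoelace formula: 2A = Σ (x_i·y_{i+1} − x_{i+1}·y_i), indices taken mod 4.
Σ = (-48) + (-92) + (-16) + (-64) = -220
Area = |Σ|/2 = 110.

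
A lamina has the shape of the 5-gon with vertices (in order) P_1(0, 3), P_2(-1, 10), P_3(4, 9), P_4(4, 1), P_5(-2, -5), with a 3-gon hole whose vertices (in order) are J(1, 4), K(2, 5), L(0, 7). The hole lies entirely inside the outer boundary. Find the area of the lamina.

Outer boundary:
Apply the shoelace (surveyor's) formula: 2A = Σ (x_i·y_{i+1} − x_{i+1}·y_i), indices taken mod 5.
Σ = (3) + (-49) + (-32) + (-18) + (-6) = -102
Area = |Σ|/2 = 51.
Hole:
Apply the shoelace (surveyor's) formula: 2A = Σ (x_i·y_{i+1} − x_{i+1}·y_i), indices taken mod 3.
J→K: (1)(5) − (2)(4) = -3
K→L: (2)(7) − (0)(5) = 14
L→J: (0)(4) − (1)(7) = -7
Σ = 4
Area = |Σ|/2 = 2.
Net area = 51 − 2 = 49.

49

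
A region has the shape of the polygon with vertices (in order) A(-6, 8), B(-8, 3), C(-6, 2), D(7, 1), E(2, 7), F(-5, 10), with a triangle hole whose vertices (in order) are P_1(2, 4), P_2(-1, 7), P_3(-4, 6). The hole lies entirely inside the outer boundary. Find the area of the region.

69

Outer boundary:
Apply the shoelace (surveyor's) formula: 2A = Σ (x_i·y_{i+1} − x_{i+1}·y_i), indices taken mod 6.
Σ = (46) + (2) + (-20) + (47) + (55) + (20) = 150
Area = |Σ|/2 = 75.
Hole:
Apply the shoelace formula: 2A = Σ (x_i·y_{i+1} − x_{i+1}·y_i), indices taken mod 3.
Σ = (18) + (22) + (-28) = 12
Area = |Σ|/2 = 6.
Net area = 75 − 6 = 69.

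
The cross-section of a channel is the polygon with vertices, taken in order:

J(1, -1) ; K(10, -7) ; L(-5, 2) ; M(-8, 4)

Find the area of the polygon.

6

Apply the shoelace (surveyor's) formula: 2A = Σ (x_i·y_{i+1} − x_{i+1}·y_i), indices taken mod 4.
Σ = (3) + (-15) + (-4) + (4) = -12
Area = |Σ|/2 = 6.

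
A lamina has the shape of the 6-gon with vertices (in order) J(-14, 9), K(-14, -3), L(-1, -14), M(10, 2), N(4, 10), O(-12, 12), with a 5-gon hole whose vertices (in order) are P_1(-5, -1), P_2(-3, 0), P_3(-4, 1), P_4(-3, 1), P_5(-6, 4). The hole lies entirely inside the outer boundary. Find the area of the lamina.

403

Outer boundary:
Apply the shoelace (surveyor's) formula: 2A = Σ (x_i·y_{i+1} − x_{i+1}·y_i), indices taken mod 6.
Σ = (168) + (193) + (138) + (92) + (168) + (60) = 819
Area = |Σ|/2 = 409.5.
Hole:
Apply Gauss's area formula: 2A = Σ (x_i·y_{i+1} − x_{i+1}·y_i), indices taken mod 5.
Σ = (-3) + (-3) + (-1) + (-6) + (26) = 13
Area = |Σ|/2 = 6.5.
Net area = 409.5 − 6.5 = 403.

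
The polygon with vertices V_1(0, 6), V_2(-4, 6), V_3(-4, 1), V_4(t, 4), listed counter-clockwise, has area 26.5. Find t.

5

The doubled signed area Σ (x_i y_{i+1} − x_{i+1} y_i) is linear in t.
With t=0 it equals 28; the coefficient of t is 5 (from the two edges through V_4).
So 5·t + 28 = 2·26.5 = 53 ⇒ t = 5.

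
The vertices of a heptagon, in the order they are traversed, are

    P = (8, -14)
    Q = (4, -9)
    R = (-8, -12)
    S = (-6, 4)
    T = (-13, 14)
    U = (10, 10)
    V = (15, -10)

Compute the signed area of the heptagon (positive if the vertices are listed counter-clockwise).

Apply the shoelace formula: 2A = Σ (x_i·y_{i+1} − x_{i+1}·y_i), indices taken mod 7.
P→Q: (8)(-9) − (4)(-14) = -16
Q→R: (4)(-12) − (-8)(-9) = -120
R→S: (-8)(4) − (-6)(-12) = -104
S→T: (-6)(14) − (-13)(4) = -32
T→U: (-13)(10) − (10)(14) = -270
U→V: (10)(-10) − (15)(10) = -250
V→P: (15)(-14) − (8)(-10) = -130
Σ = -922
Signed area = Σ/2 = -461 (negative ⇒ clockwise traversal).

-461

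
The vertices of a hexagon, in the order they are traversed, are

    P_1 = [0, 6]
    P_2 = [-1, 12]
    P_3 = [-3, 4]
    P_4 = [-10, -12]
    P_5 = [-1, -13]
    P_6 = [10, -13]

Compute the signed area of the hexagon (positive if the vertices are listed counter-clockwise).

217.5

Σ = (6) + (32) + (76) + (118) + (143) + (60) = 435
Signed area = Σ/2 = 217.5 (positive ⇒ counter-clockwise traversal).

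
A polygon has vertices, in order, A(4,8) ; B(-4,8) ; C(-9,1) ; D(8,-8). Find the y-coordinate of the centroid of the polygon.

Apply the shoelace (surveyor's) formula. First the cross-terms c_i = x_i·y_{i+1} − x_{i+1}·y_i:
  64, 68, 64, 96  ⇒  2A = 292, A = 146.
Then Σ (y_i + y_{i+1})·c_i = 1188, so ȳ = 1188 / (6·146) = 99/73.

99/73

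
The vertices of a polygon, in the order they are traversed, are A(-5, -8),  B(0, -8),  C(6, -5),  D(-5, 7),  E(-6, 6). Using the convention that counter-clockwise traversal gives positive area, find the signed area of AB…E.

A→B: (-5)(-8) − (0)(-8) = 40
B→C: (0)(-5) − (6)(-8) = 48
C→D: (6)(7) − (-5)(-5) = 17
D→E: (-5)(6) − (-6)(7) = 12
E→A: (-6)(-8) − (-5)(6) = 78
Σ = 195
Signed area = Σ/2 = 97.5 (positive ⇒ counter-clockwise traversal).

97.5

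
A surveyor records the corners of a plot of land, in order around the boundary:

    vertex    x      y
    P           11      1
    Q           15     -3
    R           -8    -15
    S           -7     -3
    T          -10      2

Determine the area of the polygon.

Apply the shoelace formula: 2A = Σ (x_i·y_{i+1} − x_{i+1}·y_i), indices taken mod 5.
Σ = (-48) + (-249) + (-81) + (-44) + (-32) = -454
Area = |Σ|/2 = 227.

227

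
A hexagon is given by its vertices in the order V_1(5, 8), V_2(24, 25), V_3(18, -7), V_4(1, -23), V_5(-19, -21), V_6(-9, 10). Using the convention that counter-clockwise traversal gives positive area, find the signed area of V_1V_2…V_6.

Apply the shoelace (surveyor's) formula: 2A = Σ (x_i·y_{i+1} − x_{i+1}·y_i), indices taken mod 6.
V_1→V_2: (5)(25) − (24)(8) = -67
V_2→V_3: (24)(-7) − (18)(25) = -618
V_3→V_4: (18)(-23) − (1)(-7) = -407
V_4→V_5: (1)(-21) − (-19)(-23) = -458
V_5→V_6: (-19)(10) − (-9)(-21) = -379
V_6→V_1: (-9)(8) − (5)(10) = -122
Σ = -2051
Signed area = Σ/2 = -1025.5 (negative ⇒ clockwise traversal).

-1025.5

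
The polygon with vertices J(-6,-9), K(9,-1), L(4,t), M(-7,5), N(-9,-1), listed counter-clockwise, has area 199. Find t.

10

Write out the shoelace sum; only the two edges meeting at L involve t:
2·Area = [(9·t − 4·(-1)) + (4·5 − (-7)·t)] + 214
       = 16·t + 238 = 398
⇒ t = 10.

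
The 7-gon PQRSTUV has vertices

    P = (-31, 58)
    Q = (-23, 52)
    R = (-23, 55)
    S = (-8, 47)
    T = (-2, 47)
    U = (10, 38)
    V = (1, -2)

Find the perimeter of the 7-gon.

|PQ| = √((8)² + (-6)²) = √100 = 10
|QR| = √((0)² + (3)²) = √9 = 3
|RS| = √((15)² + (-8)²) = √289 = 17
|ST| = √((6)² + (0)²) = √36 = 6
|TU| = √((12)² + (-9)²) = √225 = 15
|UV| = √((-9)² + (-40)²) = √1681 = 41
|VP| = √((-32)² + (60)²) = √4624 = 68
Perimeter = 10 + 3 + 17 + 6 + 15 + 41 + 68 = 160.

160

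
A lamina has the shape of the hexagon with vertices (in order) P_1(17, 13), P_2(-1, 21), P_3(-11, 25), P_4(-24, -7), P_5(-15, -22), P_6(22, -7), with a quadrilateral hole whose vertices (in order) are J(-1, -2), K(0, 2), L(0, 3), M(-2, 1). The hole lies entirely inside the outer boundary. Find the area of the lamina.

1330.5

Outer boundary:
Apply the shoelace (surveyor's) formula: 2A = Σ (x_i·y_{i+1} − x_{i+1}·y_i), indices taken mod 6.
P_1→P_2: (17)(21) − (-1)(13) = 370
P_2→P_3: (-1)(25) − (-11)(21) = 206
P_3→P_4: (-11)(-7) − (-24)(25) = 677
P_4→P_5: (-24)(-22) − (-15)(-7) = 423
P_5→P_6: (-15)(-7) − (22)(-22) = 589
P_6→P_1: (22)(13) − (17)(-7) = 405
Σ = 2670
Area = |Σ|/2 = 1335.
Hole:
Apply the shoelace (surveyor's) formula: 2A = Σ (x_i·y_{i+1} − x_{i+1}·y_i), indices taken mod 4.
Cross-terms: -2, 0, 6, 5  ⇒  Σ = 9
Area = |Σ|/2 = 4.5.
Net area = 1335 − 4.5 = 1330.5.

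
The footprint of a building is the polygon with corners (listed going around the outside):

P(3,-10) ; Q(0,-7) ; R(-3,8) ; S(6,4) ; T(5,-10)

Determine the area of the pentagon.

P→Q: (3)(-7) − (0)(-10) = -21
Q→R: (0)(8) − (-3)(-7) = -21
R→S: (-3)(4) − (6)(8) = -60
S→T: (6)(-10) − (5)(4) = -80
T→P: (5)(-10) − (3)(-10) = -20
Σ = -202
Area = |Σ|/2 = 101.

101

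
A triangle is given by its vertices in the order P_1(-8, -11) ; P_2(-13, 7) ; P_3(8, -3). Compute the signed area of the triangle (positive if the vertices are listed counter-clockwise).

Apply Gauss's area formula: 2A = Σ (x_i·y_{i+1} − x_{i+1}·y_i), indices taken mod 3.
Cross-terms: -199, -17, -112  ⇒  Σ = -328
Signed area = Σ/2 = -164 (negative ⇒ clockwise traversal).

-164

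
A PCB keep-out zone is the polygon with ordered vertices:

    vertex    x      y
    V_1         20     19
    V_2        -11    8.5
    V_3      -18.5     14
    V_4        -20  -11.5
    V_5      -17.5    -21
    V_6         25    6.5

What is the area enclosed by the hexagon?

925

Apply the shoelace formula: 2A = Σ (x_i·y_{i+1} − x_{i+1}·y_i), indices taken mod 6.
Σ = (379) + (3.25) + (492.75) + (218.75) + (411.25) + (345) = 1850
Area = |Σ|/2 = 925.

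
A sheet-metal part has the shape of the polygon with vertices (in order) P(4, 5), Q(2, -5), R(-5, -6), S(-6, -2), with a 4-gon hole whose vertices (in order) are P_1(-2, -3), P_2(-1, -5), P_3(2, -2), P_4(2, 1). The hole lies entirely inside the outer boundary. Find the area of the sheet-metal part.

Outer boundary:
Apply the shoelace formula: 2A = Σ (x_i·y_{i+1} − x_{i+1}·y_i), indices taken mod 4.
Σ = (-30) + (-37) + (-26) + (-22) = -115
Area = |Σ|/2 = 57.5.
Hole:
Apply the surveyor's formula: 2A = Σ (x_i·y_{i+1} − x_{i+1}·y_i), indices taken mod 4.
Σ = (7) + (12) + (6) + (-4) = 21
Area = |Σ|/2 = 10.5.
Net area = 57.5 − 10.5 = 47.

47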